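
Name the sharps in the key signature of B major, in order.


Sharp major keys follow the circle of fifths: C(0), G(1), D(2), A(3), E(4), B(5), F#(6), C#(7)
B major has 5 sharps
Order of sharps: F# C# G# D# A# E# B# → first 5: F#, C#, G#, D#, A#
= F#, C#, G#, D#, A#


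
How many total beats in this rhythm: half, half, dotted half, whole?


Solution.
Beat values:
  half = 2 beats
  half = 2 beats
  dotted half = 3 beats
  whole = 4 beats
Sum = 2 + 2 + 3 + 4
= 11 beats


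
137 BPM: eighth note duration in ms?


One quarter-note beat = 60000 / BPM = 60000 / 137 ms
Eighth note = 1/2 × quarter note
Duration = 1/2 × 60000 / 137 = 30000 / 137
= 219.0 ms


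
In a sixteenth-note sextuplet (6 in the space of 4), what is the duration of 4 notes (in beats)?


Sextuplet: 6 notes occupy the space of 4 sixteenth notes
Space = 4 × 1/4 = 1 beat
Each sextuplet note = 1 / 6 = 1/6 beats
4 notes = 4 × 1/6 = 2/3
= 2/3 beats


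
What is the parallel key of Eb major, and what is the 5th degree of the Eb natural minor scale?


Let's work it out.
Parallel keys share the same tonic but differ in mode
Eb major → parallel is Eb minor
Eb natural minor scale: Eb F Gb Ab Bb Cb Db
= Eb minor; 5th degree = Bb


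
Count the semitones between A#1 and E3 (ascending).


Reasoning:
Absolute semitone position = octave×12 + chromatic position
A#1: 1×12 + 10 = 22
E3: 3×12 + 4 = 40
Difference = 40 - 22 = 18
= 18 semitones


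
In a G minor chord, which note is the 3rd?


Solution.
Minor triad = root + minor 3rd (3 semitones) + perfect 5th (7 semitones)
A triad on G stacks thirds, so the chord tones use letter names G-B-D
Root: G
Minor 3rd above G: Bb
Perfect 5th above G: D
The 3rd = Bb


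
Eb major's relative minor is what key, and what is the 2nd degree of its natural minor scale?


Step by step:
The relative minor shares the major's key signature and starts on its 6th degree
6th degree = a major 6th above the tonic; a major 6th above Eb is C
→ relative minor of Eb major is C minor
C natural minor scale: C D Eb F G Ab Bb
= C minor; 2nd degree = D


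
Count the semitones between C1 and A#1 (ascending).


Working:
Absolute semitone position = octave×12 + chromatic position
C1: 1×12 + 0 = 12
A#1: 1×12 + 10 = 22
Difference = 22 - 12 = 10
= 10 semitones


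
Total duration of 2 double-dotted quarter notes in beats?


Base quarter note = 1 beat
Dot 1 adds half the previous value: +1/2
Dot 2 adds half the previous value: +1/4
One double-dotted quarter = 1 + 1/2 + 1/4 = 7/4
2 of them = 2 × 7/4 = 7/2
= 7/2 beats


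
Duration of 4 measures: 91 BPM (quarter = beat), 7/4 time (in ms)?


Solution.
Quarter-note beat duration = 60000 / 91 ms
Beats per measure (7/4) = 7
One measure = 7 × 60000 / 91 = 420000 / 91 ms
4 measures = 4 × 420000 / 91 = 1680000 / 91
= 18461.5 ms


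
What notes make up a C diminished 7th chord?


Reasoning:
Diminished 7th chord = root + minor 3rd + diminished 5th + diminished 7th
Seventh chords stack in thirds, so the letter names are C-E-G-B
Root: C
Minor 3rd above C: Eb
Diminished 5th above C: Gb
Diminished 7th above C: Bbb
Chord = C Eb Gb Bbb


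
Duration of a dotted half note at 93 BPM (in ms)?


Step by step:
One quarter-note beat = 60000 / BPM = 60000 / 93 ms
Dotted half note = 3 × quarter note
Duration = 3 × 60000 / 93 = 180000 / 93
= 1935.5 ms


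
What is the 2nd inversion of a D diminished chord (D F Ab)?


Root position: D F Ab
2nd inversion: move root and 3rd up an octave
Bass note: Ab
Notes (bottom to top) = Ab D F


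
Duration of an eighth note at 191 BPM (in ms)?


Solution.
One quarter-note beat = 60000 / BPM = 60000 / 191 ms
Eighth note = 1/2 × quarter note
Duration = 1/2 × 60000 / 191 = 30000 / 191
= 157.1 ms


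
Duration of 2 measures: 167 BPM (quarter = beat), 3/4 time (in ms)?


Let's work it out.
Quarter-note beat duration = 60000 / 167 ms
Beats per measure (3/4) = 3
One measure = 3 × 60000 / 167 = 180000 / 167 ms
2 measures = 2 × 180000 / 167 = 360000 / 167
= 2155.7 ms


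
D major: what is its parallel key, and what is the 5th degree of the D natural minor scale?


Let's work it out.
Parallel keys share the same tonic but differ in mode
D major → parallel is D minor
D natural minor scale: D E F G A Bb C
= D minor; 5th degree = A


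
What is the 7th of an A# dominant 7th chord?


Dominant 7th chord = root + major 3rd + perfect 5th + minor 7th
Seventh chords stack in thirds, so the letter names are A-C-E-G
Root: A#
Major 3rd above A#: C##
Perfect 5th above A#: E#
Minor 7th above A#: G#
The 7th = G#


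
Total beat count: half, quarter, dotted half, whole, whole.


Step by step:
Beat values:
  half = 2 beats
  quarter = 1 beat
  dotted half = 3 beats
  whole = 4 beats
  whole = 4 beats
Sum = 2 + 1 + 3 + 4 + 4
= 14 beats


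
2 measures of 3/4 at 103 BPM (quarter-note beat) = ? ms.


Let's work it out.
Quarter-note beat duration = 60000 / 103 ms
Beats per measure (3/4) = 3
One measure = 3 × 60000 / 103 = 180000 / 103 ms
2 measures = 2 × 180000 / 103 = 360000 / 103
= 3495.1 ms


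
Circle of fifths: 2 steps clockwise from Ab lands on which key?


Let's work it out.
Each clockwise step on the circle of fifths moves up a perfect 5th
From Ab: Ab → Eb → Bb
= Bb


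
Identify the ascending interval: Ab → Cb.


Solution.
Letter names: A → C spans 3 letter names → a 3rd
Semitones: Ab → Cb = 3 half-steps
A 3rd of 3 semitones is a minor 3rd
= minor 3rd


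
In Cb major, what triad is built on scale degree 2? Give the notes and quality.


Solution.
Cb major scale: Cb Db Eb Fb Gb Ab Bb
Diatonic triad on degree 2 stacks scale notes 2, 4, 6: Db Fb Ab
Db→Fb = 3 semitones; Db→Ab = 7 semitones → minor triad
= Db Fb Ab (minor)


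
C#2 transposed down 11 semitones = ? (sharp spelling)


Solution.
C#2: chromatic position 1 in octave 2 → absolute = 2×12 + 1 = 25
Transpose down 11: 25 - 11 = 14
14 = 1×12 + 2 → D in octave 1
Result = D1


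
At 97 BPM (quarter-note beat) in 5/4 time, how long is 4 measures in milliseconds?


Let's work it out.
Quarter-note beat duration = 60000 / 97 ms
Beats per measure (5/4) = 5
One measure = 5 × 60000 / 97 = 300000 / 97 ms
4 measures = 4 × 300000 / 97 = 1200000 / 97
= 12371.1 ms


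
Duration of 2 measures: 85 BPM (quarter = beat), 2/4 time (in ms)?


Solution.
Quarter-note beat duration = 60000 / 85 ms
Beats per measure (2/4) = 2
One measure = 2 × 60000 / 85 = 120000 / 85 ms
2 measures = 2 × 120000 / 85 = 240000 / 85
= 2823.5 ms


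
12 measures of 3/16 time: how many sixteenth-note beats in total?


Time signature 3/16: the bottom number 16 means the sixteenth note gets one count
The top number 3 means 3 sixteenth-note beats per measure
Total = 3 × 12 measures
= 36 sixteenth-note beats


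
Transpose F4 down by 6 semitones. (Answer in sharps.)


F4: chromatic position 5 in octave 4 → absolute = 4×12 + 5 = 53
Transpose down 6: 53 - 6 = 47
47 = 3×12 + 11 → B in octave 3
Result = B3


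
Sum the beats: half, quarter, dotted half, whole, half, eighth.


Step by step:
Beat values:
  half = 2 beats
  quarter = 1 beat
  dotted half = 3 beats
  whole = 4 beats
  half = 2 beats
  eighth = 0.5 beats
Sum = 2 + 1 + 3 + 4 + 2 + 0.5
= 12.5 beats


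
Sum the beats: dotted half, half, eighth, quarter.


Beat values:
  dotted half = 3 beats
  half = 2 beats
  eighth = 0.5 beats
  quarter = 1 beat
Sum = 3 + 2 + 0.5 + 1
= 6.5 beats


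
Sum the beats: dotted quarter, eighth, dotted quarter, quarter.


Reasoning:
Beat values:
  dotted quarter = 1.5 beats
  eighth = 0.5 beats
  dotted quarter = 1.5 beats
  quarter = 1 beat
Sum = 1.5 + 0.5 + 1.5 + 1
= 4.5 beats


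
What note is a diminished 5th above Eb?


A 5th spans 5 letter names, so from E we land on B
A diminished 5th = 6 semitones above Eb
Spell B at that pitch: Bbb
= Bbb


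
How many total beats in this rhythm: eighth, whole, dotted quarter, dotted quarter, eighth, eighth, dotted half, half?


Step by step:
Beat values:
  eighth = 0.5 beats
  whole = 4 beats
  dotted quarter = 1.5 beats
  dotted quarter = 1.5 beats
  eighth = 0.5 beats
  eighth = 0.5 beats
  dotted half = 3 beats
  half = 2 beats
Sum = 0.5 + 4 + 1.5 + 1.5 + 0.5 + 0.5 + 3 + 2
= 13.5 beats


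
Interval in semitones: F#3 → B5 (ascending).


Let's work it out.
Absolute semitone position = octave×12 + chromatic position
F#3: 3×12 + 6 = 42
B5: 5×12 + 11 = 71
Difference = 71 - 42 = 29
= 29 semitones


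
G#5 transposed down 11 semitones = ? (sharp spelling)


Step by step:
G#5: chromatic position 8 in octave 5 → absolute = 5×12 + 8 = 68
Transpose down 11: 68 - 11 = 57
57 = 4×12 + 9 → A in octave 4
Result = A4


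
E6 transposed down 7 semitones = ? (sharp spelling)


Let's work it out.
E6: chromatic position 4 in octave 6 → absolute = 6×12 + 4 = 76
Transpose down 7: 76 - 7 = 69
69 = 5×12 + 9 → A in octave 5
Result = A5


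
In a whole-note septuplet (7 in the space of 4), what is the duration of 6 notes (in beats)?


Let's work it out.
Septuplet: 7 notes occupy the space of 4 whole notes
Space = 4 × 4 = 16 beats
Each septuplet note = 16 / 7 = 16/7 beats
6 notes = 6 × 16/7 = 96/7
= 96/7 beats


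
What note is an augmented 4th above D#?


Let's work it out.
A 4th spans 4 letter names, so from D we land on G
An augmented 4th = 6 semitones above D#
Spell G at that pitch: G##
= G##


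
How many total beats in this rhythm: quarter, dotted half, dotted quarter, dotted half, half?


Reasoning:
Beat values:
  quarter = 1 beat
  dotted half = 3 beats
  dotted quarter = 1.5 beats
  dotted half = 3 beats
  half = 2 beats
Sum = 1 + 3 + 1.5 + 3 + 2
= 10.5 beats


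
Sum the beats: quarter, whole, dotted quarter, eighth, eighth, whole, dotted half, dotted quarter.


Let's work it out.
Beat values:
  quarter = 1 beat
  whole = 4 beats
  dotted quarter = 1.5 beats
  eighth = 0.5 beats
  eighth = 0.5 beats
  whole = 4 beats
  dotted half = 3 beats
  dotted quarter = 1.5 beats
Sum = 1 + 4 + 1.5 + 0.5 + 0.5 + 4 + 3 + 1.5
= 16 beats


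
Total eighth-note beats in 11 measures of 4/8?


Reasoning:
Time signature 4/8: the bottom number 8 means the eighth note gets one count
The top number 4 means 4 eighth-note beats per measure
Total = 4 × 11 measures
= 44 eighth-note beats


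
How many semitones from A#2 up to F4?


Absolute semitone position = octave×12 + chromatic position
A#2: 2×12 + 10 = 34
F4: 4×12 + 5 = 53
Difference = 53 - 34 = 19
= 19 semitones


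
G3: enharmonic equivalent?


Working:
Enharmonic notes sound the same pitch but are spelled with different letter names
G and F## name the same pitch class
= F##3


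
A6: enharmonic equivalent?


Solution.
Enharmonic notes sound the same pitch but are spelled with different letter names
A and Bbb name the same pitch class
= Bbb6


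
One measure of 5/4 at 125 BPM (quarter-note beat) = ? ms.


Step by step:
Quarter-note beat duration = 60000 / 125 ms
Beats per measure (5/4) = 5
One measure = 5 × 60000 / 125 = 300000 / 125 ms
= 2400.0 ms


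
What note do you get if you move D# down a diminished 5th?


Step by step:
diminished 5th: 5 letter names, 6 semitones
Letter: D - 4 → G
Pitch: D# - 6 semitones, spelled as a G → G##
= G##


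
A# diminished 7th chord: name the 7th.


Let's work it out.
Diminished 7th chord = root + minor 3rd + diminished 5th + diminished 7th
Seventh chords stack in thirds, so the letter names are A-C-E-G
Root: A#
Minor 3rd above A#: C#
Diminished 5th above A#: E
Diminished 7th above A#: G
The 7th = G


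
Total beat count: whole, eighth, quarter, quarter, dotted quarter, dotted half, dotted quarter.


Working:
Beat values:
  whole = 4 beats
  eighth = 0.5 beats
  quarter = 1 beat
  quarter = 1 beat
  dotted quarter = 1.5 beats
  dotted half = 3 beats
  dotted quarter = 1.5 beats
Sum = 4 + 0.5 + 1 + 1 + 1.5 + 3 + 1.5
= 12.5 beats


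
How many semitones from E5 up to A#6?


Reasoning:
Absolute semitone position = octave×12 + chromatic position
E5: 5×12 + 4 = 64
A#6: 6×12 + 10 = 82
Difference = 82 - 64 = 18
= 18 semitones


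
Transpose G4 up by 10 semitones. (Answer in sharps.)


G4: chromatic position 7 in octave 4 → absolute = 4×12 + 7 = 55
Transpose up 10: 55 + 10 = 65
65 = 5×12 + 5 → F in octave 5
Result = F5


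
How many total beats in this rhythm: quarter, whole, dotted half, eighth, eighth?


Reasoning:
Beat values:
  quarter = 1 beat
  whole = 4 beats
  dotted half = 3 beats
  eighth = 0.5 beats
  eighth = 0.5 beats
Sum = 1 + 4 + 3 + 0.5 + 0.5
= 9 beats


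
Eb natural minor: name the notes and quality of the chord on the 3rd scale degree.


Solution.
Eb natural minor scale: Eb F Gb Ab Bb Cb Db
Diatonic triad on degree 3 stacks scale notes 3, 5, 7: Gb Bb Db
Gb→Bb = 4 semitones; Gb→Db = 7 semitones → major triad
= Gb Bb Db (major)


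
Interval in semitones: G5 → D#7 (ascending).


Reasoning:
Absolute semitone position = octave×12 + chromatic position
G5: 5×12 + 7 = 67
D#7: 7×12 + 3 = 87
Difference = 87 - 67 = 20
= 20 semitones


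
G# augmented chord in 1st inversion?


Let's work it out.
Root position: G# B# D##
1st inversion: move root up an octave
Bass note: B#
Notes (bottom to top) = B# D## G#


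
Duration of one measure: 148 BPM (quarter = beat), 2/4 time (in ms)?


Solution.
Quarter-note beat duration = 60000 / 148 ms
Beats per measure (2/4) = 2
One measure = 2 × 60000 / 148 = 120000 / 148 ms
= 810.8 ms


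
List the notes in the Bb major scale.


Major scale pattern: W-W-H-W-W-W-H (2-2-1-2-2-2-1 semitones)
Starting from Bb:
  Bb + 2 semitones → C
  C + 2 semitones → D
  D + 1 semitone → Eb
  Eb + 2 semitones → F
  F + 2 semitones → G
  G + 2 semitones → A
  A + 1 semitone → Bb
Scale = Bb C D Eb F G A


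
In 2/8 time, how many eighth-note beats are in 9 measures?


Working:
Time signature 2/8: the bottom number 8 means the eighth note gets one count
The top number 2 means 2 eighth-note beats per measure
Total = 2 × 9 measures
= 18 eighth-note beats


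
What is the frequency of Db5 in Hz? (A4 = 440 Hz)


Step by step:
f = 440 × 2^(n/12) where n = semitones from A4
Db5: 4 semitones from A4
f = 440 × 2^(4/12)
f = 554.37 Hz


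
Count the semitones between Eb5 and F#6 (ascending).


Let's work it out.
Absolute semitone position = octave×12 + chromatic position
Eb5: 5×12 + 3 = 63
F#6: 6×12 + 6 = 78
Difference = 78 - 63 = 15
= 15 semitones


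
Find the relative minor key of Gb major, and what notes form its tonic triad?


The relative minor shares the major's key signature and starts on its 6th degree
6th degree = a major 6th above the tonic; a major 6th above Gb is Eb
→ relative minor of Gb major is Eb minor
Tonic triad of Eb minor = root + minor 3rd + perfect 5th = Eb Gb Bb
= Eb minor; triad = Eb Gb Bb


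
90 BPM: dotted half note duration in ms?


One quarter-note beat = 60000 / BPM = 60000 / 90 ms
Dotted half note = 3 × quarter note
Duration = 3 × 60000 / 90 = 180000 / 90
= 2000.0 ms


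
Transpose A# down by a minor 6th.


minor 6th: 6 letter names, 8 semitones
Letter: A - 5 → C
Pitch: A# - 8 semitones, spelled as a C → C##
= C##


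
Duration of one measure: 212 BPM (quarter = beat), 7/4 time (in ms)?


Quarter-note beat duration = 60000 / 212 ms
Beats per measure (7/4) = 7
One measure = 7 × 60000 / 212 = 420000 / 212 ms
= 1981.1 ms


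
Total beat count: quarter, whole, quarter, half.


Beat values:
  quarter = 1 beat
  whole = 4 beats
  quarter = 1 beat
  half = 2 beats
Sum = 1 + 4 + 1 + 2
= 8 beats


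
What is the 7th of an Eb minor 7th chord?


Working:
Minor 7th chord = root + minor 3rd + perfect 5th + minor 7th
Seventh chords stack in thirds, so the letter names are E-G-B-D
Root: Eb
Minor 3rd above Eb: Gb
Perfect 5th above Eb: Bb
Minor 7th above Eb: Db
The 7th = Db


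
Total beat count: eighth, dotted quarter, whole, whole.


Let's work it out.
Beat values:
  eighth = 0.5 beats
  dotted quarter = 1.5 beats
  whole = 4 beats
  whole = 4 beats
Sum = 0.5 + 1.5 + 4 + 4
= 10 beats


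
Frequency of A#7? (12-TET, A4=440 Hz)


Step by step:
f = 440 × 2^(n/12) where n = semitones from A4
A#7: 37 semitones from A4
f = 440 × 2^(37/12)
f = 3729.31 Hz


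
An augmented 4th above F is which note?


Working:
A 4th spans 4 letter names, so from F we land on B
An augmented 4th = 6 semitones above F
Spell B at that pitch: B
= B


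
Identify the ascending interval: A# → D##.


Let's work it out.
Letter names: A → D spans 4 letter names → a 4th
Semitones: A# → D## = 6 half-steps
A 4th of 6 semitones is an augmented 4th
= augmented 4th


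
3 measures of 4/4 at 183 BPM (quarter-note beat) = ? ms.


Quarter-note beat duration = 60000 / 183 ms
Beats per measure (4/4) = 4
One measure = 4 × 60000 / 183 = 240000 / 183 ms
3 measures = 3 × 240000 / 183 = 720000 / 183
= 3934.4 ms


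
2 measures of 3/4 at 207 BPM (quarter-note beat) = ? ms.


Quarter-note beat duration = 60000 / 207 ms
Beats per measure (3/4) = 3
One measure = 3 × 60000 / 207 = 180000 / 207 ms
2 measures = 2 × 180000 / 207 = 360000 / 207
= 1739.1 ms


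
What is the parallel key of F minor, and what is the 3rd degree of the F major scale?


Parallel keys share the same tonic but differ in mode
F minor → parallel is F major
F major scale: F G A Bb C D E
= F major; 3rd degree = A


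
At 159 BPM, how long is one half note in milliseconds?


Step by step:
One quarter-note beat = 60000 / BPM = 60000 / 159 ms
Half note = 2 × quarter note
Duration = 2 × 60000 / 159 = 120000 / 159
= 754.7 ms


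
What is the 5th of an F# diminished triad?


Working:
Diminished triad = root + minor 3rd (3 semitones) + diminished 5th (6 semitones)
A triad on F# stacks thirds, so the chord tones use letter names F-A-C
Root: F#
Minor 3rd above F#: A
Diminished 5th above F#: C
The 5th = C


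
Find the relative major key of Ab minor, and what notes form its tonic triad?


Step by step:
The relative major shares the key signature and is a minor 3rd above the minor tonic
A minor 3rd above Ab is Cb
→ relative major of Ab minor is Cb major
Tonic triad of Cb major = root + major 3rd + perfect 5th = Cb Eb Gb
= Cb major; triad = Cb Eb Gb


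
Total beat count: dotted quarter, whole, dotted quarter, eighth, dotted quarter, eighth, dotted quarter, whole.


Solution.
Beat values:
  dotted quarter = 1.5 beats
  whole = 4 beats
  dotted quarter = 1.5 beats
  eighth = 0.5 beats
  dotted quarter = 1.5 beats
  eighth = 0.5 beats
  dotted quarter = 1.5 beats
  whole = 4 beats
Sum = 1.5 + 4 + 1.5 + 0.5 + 1.5 + 0.5 + 1.5 + 4
= 15 beats


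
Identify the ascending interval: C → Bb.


Solution.
Letter names: C → B spans 7 letter names → a 7th
Semitones: C → Bb = 10 half-steps
A 7th of 10 semitones is a minor 7th
= minor 7th


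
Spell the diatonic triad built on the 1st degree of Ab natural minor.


Working:
Ab natural minor scale: Ab Bb Cb Db Eb Fb Gb
Diatonic triad on degree 1 stacks scale notes 1, 3, 5: Ab Cb Eb
Ab→Cb = 3 semitones; Ab→Eb = 7 semitones → minor triad
= Ab Cb Eb (minor)


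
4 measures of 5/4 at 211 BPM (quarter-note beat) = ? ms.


Step by step:
Quarter-note beat duration = 60000 / 211 ms
Beats per measure (5/4) = 5
One measure = 5 × 60000 / 211 = 300000 / 211 ms
4 measures = 4 × 300000 / 211 = 1200000 / 211
= 5687.2 ms


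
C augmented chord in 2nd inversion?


Reasoning:
Root position: C E G#
2nd inversion: move root and 3rd up an octave
Bass note: G#
Notes (bottom to top) = G# C E


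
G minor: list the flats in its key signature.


Flat minor keys: A(0), D(1), G(2), C(3), F(4), Bb(5), Eb(6), Ab(7)
G minor has 2 flats
Order of flats: Bb Eb Ab Db Gb Cb Fb → first 2: Bb, Eb
= Bb, Eb


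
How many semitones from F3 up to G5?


Let's work it out.
Absolute semitone position = octave×12 + chromatic position
F3: 3×12 + 5 = 41
G5: 5×12 + 7 = 67
Difference = 67 - 41 = 26
= 26 semitones


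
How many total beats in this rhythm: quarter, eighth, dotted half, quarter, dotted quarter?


Working:
Beat values:
  quarter = 1 beat
  eighth = 0.5 beats
  dotted half = 3 beats
  quarter = 1 beat
  dotted quarter = 1.5 beats
Sum = 1 + 0.5 + 3 + 1 + 1.5
= 7 beats


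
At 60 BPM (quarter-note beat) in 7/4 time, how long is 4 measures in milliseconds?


Solution.
Quarter-note beat duration = 60000 / 60 ms
Beats per measure (7/4) = 7
One measure = 7 × 60000 / 60 = 420000 / 60 ms
4 measures = 4 × 420000 / 60 = 1680000 / 60
= 28000.0 ms


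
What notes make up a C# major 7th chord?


Solution.
Major 7th chord = root + major 3rd + perfect 5th + major 7th
Seventh chords stack in thirds, so the letter names are C-E-G-B
Root: C#
Major 3rd above C#: E#
Perfect 5th above C#: G#
Major 7th above C#: B#
Chord = C# E# G# B#


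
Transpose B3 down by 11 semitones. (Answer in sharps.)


Step by step:
B3: chromatic position 11 in octave 3 → absolute = 3×12 + 11 = 47
Transpose down 11: 47 - 11 = 36
36 = 3×12 + 0 → C in octave 3
Result = C3


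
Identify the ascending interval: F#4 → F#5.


Working:
Letter names: F → F spans 8 letter names → an octave
Semitones: F#4 → F#5 = 12 half-steps
An octave of 12 semitones is a perfect octave
= perfect octave


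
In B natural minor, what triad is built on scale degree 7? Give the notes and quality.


Let's work it out.
B natural minor scale: B C# D E F# G A
Diatonic triad on degree 7 stacks scale notes 7, 2, 4: A C# E
A→C# = 4 semitones; A→E = 7 semitones → major triad
= A C# E (major)


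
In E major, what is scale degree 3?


Solution.
Major scale pattern: W-W-H-W-W-W-H (2-2-1-2-2-2-1 semitones)
Starting from E:
  E + 2 semitones → F#
  F# + 2 semitones → G#
  G# + 1 semitone → A
  A + 2 semitones → B
  B + 2 semitones → C#
  C# + 2 semitones → D#
  D# + 1 semitone → E
Scale: E F# G# A B C# D#
Degree 3 = G#


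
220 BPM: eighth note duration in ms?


Let's work it out.
One quarter-note beat = 60000 / BPM = 60000 / 220 ms
Eighth note = 1/2 × quarter note
Duration = 1/2 × 60000 / 220 = 30000 / 220
= 136.4 ms


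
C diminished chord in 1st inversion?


Let's work it out.
Root position: C Eb Gb
1st inversion: move root up an octave
Bass note: Eb
Notes (bottom to top) = Eb Gb C


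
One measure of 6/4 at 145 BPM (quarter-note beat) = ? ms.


Solution.
Quarter-note beat duration = 60000 / 145 ms
Beats per measure (6/4) = 6
One measure = 6 × 60000 / 145 = 360000 / 145 ms
= 2482.8 ms


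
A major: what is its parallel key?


Parallel keys share the same tonic but differ in mode
A major → parallel is A minor
= A minor


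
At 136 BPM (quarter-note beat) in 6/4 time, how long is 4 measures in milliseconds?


Working:
Quarter-note beat duration = 60000 / 136 ms
Beats per measure (6/4) = 6
One measure = 6 × 60000 / 136 = 360000 / 136 ms
4 measures = 4 × 360000 / 136 = 1440000 / 136
= 10588.2 ms


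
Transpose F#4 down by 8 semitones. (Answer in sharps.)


F#4: chromatic position 6 in octave 4 → absolute = 4×12 + 6 = 54
Transpose down 8: 54 - 8 = 46
46 = 3×12 + 10 → A# in octave 3
Result = A#3


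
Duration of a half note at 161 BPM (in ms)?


One quarter-note beat = 60000 / BPM = 60000 / 161 ms
Half note = 2 × quarter note
Duration = 2 × 60000 / 161 = 120000 / 161
= 745.3 ms


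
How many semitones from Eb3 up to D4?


Absolute semitone position = octave×12 + chromatic position
Eb3: 3×12 + 3 = 39
D4: 4×12 + 2 = 50
Difference = 50 - 39 = 11
= 11 semitones


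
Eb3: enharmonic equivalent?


Working:
Enharmonic notes sound the same pitch but are spelled with different letter names
Eb and D# name the same pitch class
= D#3


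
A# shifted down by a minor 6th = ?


minor 6th: 6 letter names, 8 semitones
Letter: A - 5 → C
Pitch: A# - 8 semitones, spelled as a C → C##
= C##


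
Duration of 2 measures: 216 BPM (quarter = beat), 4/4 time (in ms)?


Step by step:
Quarter-note beat duration = 60000 / 216 ms
Beats per measure (4/4) = 4
One measure = 4 × 60000 / 216 = 240000 / 216 ms
2 measures = 2 × 240000 / 216 = 480000 / 216
= 2222.2 ms


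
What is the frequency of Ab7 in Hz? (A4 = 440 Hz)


Step by step:
f = 440 × 2^(n/12) where n = semitones from A4
Ab7: 35 semitones from A4
f = 440 × 2^(35/12)
f = 3322.44 Hz


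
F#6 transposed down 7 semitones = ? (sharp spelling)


F#6: chromatic position 6 in octave 6 → absolute = 6×12 + 6 = 78
Transpose down 7: 78 - 7 = 71
71 = 5×12 + 11 → B in octave 5
Result = B5


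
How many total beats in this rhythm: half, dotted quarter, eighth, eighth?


Working:
Beat values:
  half = 2 beats
  dotted quarter = 1.5 beats
  eighth = 0.5 beats
  eighth = 0.5 beats
Sum = 2 + 1.5 + 0.5 + 0.5
= 4.5 beats


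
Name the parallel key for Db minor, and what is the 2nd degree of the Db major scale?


Parallel keys share the same tonic but differ in mode
Db minor → parallel is Db major
Db major scale: Db Eb F Gb Ab Bb C
= Db major; 2nd degree = Eb


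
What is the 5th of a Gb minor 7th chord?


Working:
Minor 7th chord = root + minor 3rd + perfect 5th + minor 7th
Seventh chords stack in thirds, so the letter names are G-B-D-F
Root: Gb
Minor 3rd above Gb: Bbb
Perfect 5th above Gb: Db
Minor 7th above Gb: Fb
The 5th = Db


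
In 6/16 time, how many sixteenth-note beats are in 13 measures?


Let's work it out.
Time signature 6/16: the bottom number 16 means the sixteenth note gets one count
The top number 6 means 6 sixteenth-note beats per measure
Total = 6 × 13 measures
= 78 sixteenth-note beats


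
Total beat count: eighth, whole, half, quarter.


Beat values:
  eighth = 0.5 beats
  whole = 4 beats
  half = 2 beats
  quarter = 1 beat
Sum = 0.5 + 4 + 2 + 1
= 7.5 beats


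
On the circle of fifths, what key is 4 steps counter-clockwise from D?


Reasoning:
Each counter-clockwise step moves down a perfect 5th (= up a perfect 4th)
From D: D → G → C → F → Bb
= Bb


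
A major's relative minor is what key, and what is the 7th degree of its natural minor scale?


Solution.
The relative minor shares the major's key signature and starts on its 6th degree
6th degree = a major 6th above the tonic; a major 6th above A is F#
→ relative minor of A major is F# minor
F# natural minor scale: F# G# A B C# D E
= F# minor; 7th degree = E


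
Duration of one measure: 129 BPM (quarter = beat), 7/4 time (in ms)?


Solution.
Quarter-note beat duration = 60000 / 129 ms
Beats per measure (7/4) = 7
One measure = 7 × 60000 / 129 = 420000 / 129 ms
= 3255.8 ms


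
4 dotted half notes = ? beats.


Step by step:
Base half note = 2 beats
Dot 1 adds half the previous value: +1
One dotted half = 2 + 1 = 3
4 of them = 4 × 3 = 12
= 12 beats


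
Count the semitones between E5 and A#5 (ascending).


Solution.
Absolute semitone position = octave×12 + chromatic position
E5: 5×12 + 4 = 64
A#5: 5×12 + 10 = 70
Difference = 70 - 64 = 6
= 6 semitones


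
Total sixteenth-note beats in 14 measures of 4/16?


Time signature 4/16: the bottom number 16 means the sixteenth note gets one count
The top number 4 means 4 sixteenth-note beats per measure
Total = 4 × 14 measures
= 56 sixteenth-note beats


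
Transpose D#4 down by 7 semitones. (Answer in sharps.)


D#4: chromatic position 3 in octave 4 → absolute = 4×12 + 3 = 51
Transpose down 7: 51 - 7 = 44
44 = 3×12 + 8 → G# in octave 3
Result = G#3


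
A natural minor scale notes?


Solution.
Natural minor scale pattern: W-H-W-W-H-W-W (2-1-2-2-1-2-2 semitones)
Starting from A:
  A + 2 semitones → B
  B + 1 semitone → C
  C + 2 semitones → D
  D + 2 semitones → E
  E + 1 semitone → F
  F + 2 semitones → G
  G + 2 semitones → A
Scale = A B C D E F G


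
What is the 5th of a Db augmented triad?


Working:
Augmented triad = root + major 3rd (4 semitones) + augmented 5th (8 semitones)
A triad on Db stacks thirds, so the chord tones use letter names D-F-A
Root: Db
Major 3rd above Db: F
Augmented 5th above Db: A
The 5th = A


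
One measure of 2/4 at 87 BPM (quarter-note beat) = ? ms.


Step by step:
Quarter-note beat duration = 60000 / 87 ms
Beats per measure (2/4) = 2
One measure = 2 × 60000 / 87 = 120000 / 87 ms
= 1379.3 ms


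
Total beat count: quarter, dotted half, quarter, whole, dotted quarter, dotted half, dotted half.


Step by step:
Beat values:
  quarter = 1 beat
  dotted half = 3 beats
  quarter = 1 beat
  whole = 4 beats
  dotted quarter = 1.5 beats
  dotted half = 3 beats
  dotted half = 3 beats
Sum = 1 + 3 + 1 + 4 + 1.5 + 3 + 3
= 16.5 beats


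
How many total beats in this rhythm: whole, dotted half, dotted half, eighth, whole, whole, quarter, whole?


Reasoning:
Beat values:
  whole = 4 beats
  dotted half = 3 beats
  dotted half = 3 beats
  eighth = 0.5 beats
  whole = 4 beats
  whole = 4 beats
  quarter = 1 beat
  whole = 4 beats
Sum = 4 + 3 + 3 + 0.5 + 4 + 4 + 1 + 4
= 23.5 beats


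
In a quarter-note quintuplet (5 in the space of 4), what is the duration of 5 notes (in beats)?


Working:
Quintuplet: 5 notes occupy the space of 4 quarter notes
Space = 4 × 1 = 4 beats
Each quintuplet note = 4 / 5 = 4/5 beats
5 notes = 5 × 4/5 = 4
= 4 beats


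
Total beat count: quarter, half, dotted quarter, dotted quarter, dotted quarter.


Beat values:
  quarter = 1 beat
  half = 2 beats
  dotted quarter = 1.5 beats
  dotted quarter = 1.5 beats
  dotted quarter = 1.5 beats
Sum = 1 + 2 + 1.5 + 1.5 + 1.5
= 7.5 beats


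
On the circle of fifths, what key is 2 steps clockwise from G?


Each clockwise step on the circle of fifths moves up a perfect 5th
From G: G → D → A
= A


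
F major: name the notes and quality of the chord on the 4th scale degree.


Working:
F major scale: F G A Bb C D E
Diatonic triad on degree 4 stacks scale notes 4, 6, 1: Bb D F
Bb→D = 4 semitones; Bb→F = 7 semitones → major triad
= Bb D F (major)


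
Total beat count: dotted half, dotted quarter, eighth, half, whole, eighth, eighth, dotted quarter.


Let's work it out.
Beat values:
  dotted half = 3 beats
  dotted quarter = 1.5 beats
  eighth = 0.5 beats
  half = 2 beats
  whole = 4 beats
  eighth = 0.5 beats
  eighth = 0.5 beats
  dotted quarter = 1.5 beats
Sum = 3 + 1.5 + 0.5 + 2 + 4 + 0.5 + 0.5 + 1.5
= 13.5 beats


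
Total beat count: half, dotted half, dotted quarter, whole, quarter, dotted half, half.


Step by step:
Beat values:
  half = 2 beats
  dotted half = 3 beats
  dotted quarter = 1.5 beats
  whole = 4 beats
  quarter = 1 beat
  dotted half = 3 beats
  half = 2 beats
Sum = 2 + 3 + 1.5 + 4 + 1 + 3 + 2
= 16.5 beats


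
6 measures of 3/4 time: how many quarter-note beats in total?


Time signature 3/4: the bottom number 4 means the quarter note gets one count
The top number 3 means 3 quarter-note beats per measure
Total = 3 × 6 measures
= 18 quarter-note beats


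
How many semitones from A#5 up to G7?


Absolute semitone position = octave×12 + chromatic position
A#5: 5×12 + 10 = 70
G7: 7×12 + 7 = 91
Difference = 91 - 70 = 21
= 21 semitones


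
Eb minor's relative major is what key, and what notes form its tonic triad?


The relative major shares the key signature and is a minor 3rd above the minor tonic
A minor 3rd above Eb is Gb
→ relative major of Eb minor is Gb major
Tonic triad of Gb major = root + major 3rd + perfect 5th = Gb Bb Db
= Gb major; triad = Gb Bb Db


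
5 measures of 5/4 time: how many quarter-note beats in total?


Step by step:
Time signature 5/4: the bottom number 4 means the quarter note gets one count
The top number 5 means 5 quarter-note beats per measure
Total = 5 × 5 measures
= 25 quarter-note beats


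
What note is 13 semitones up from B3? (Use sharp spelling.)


Step by step:
B3: chromatic position 11 in octave 3 → absolute = 3×12 + 11 = 47
Transpose up 13: 47 + 13 = 60
60 = 5×12 + 0 → C in octave 5
Result = C5


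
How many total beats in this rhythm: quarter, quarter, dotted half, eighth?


Solution.
Beat values:
  quarter = 1 beat
  quarter = 1 beat
  dotted half = 3 beats
  eighth = 0.5 beats
Sum = 1 + 1 + 3 + 0.5
= 5.5 beats


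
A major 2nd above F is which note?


Step by step:
A 2nd spans 2 letter names, so from F we land on G
A major 2nd = 2 semitones above F
Spell G at that pitch: G
= G


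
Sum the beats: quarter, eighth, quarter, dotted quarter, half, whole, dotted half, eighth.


Working:
Beat values:
  quarter = 1 beat
  eighth = 0.5 beats
  quarter = 1 beat
  dotted quarter = 1.5 beats
  half = 2 beats
  whole = 4 beats
  dotted half = 3 beats
  eighth = 0.5 beats
Sum = 1 + 0.5 + 1 + 1.5 + 2 + 4 + 3 + 0.5
= 13.5 beats


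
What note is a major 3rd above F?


Solution.
A 3rd spans 3 letter names, so from F we land on A
A major 3rd = 4 semitones above F
Spell A at that pitch: A
= A


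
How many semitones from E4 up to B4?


Absolute semitone position = octave×12 + chromatic position
E4: 4×12 + 4 = 52
B4: 4×12 + 11 = 59
Difference = 59 - 52 = 7
= 7 semitones


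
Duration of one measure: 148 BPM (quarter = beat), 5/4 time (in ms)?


Solution.
Quarter-note beat duration = 60000 / 148 ms
Beats per measure (5/4) = 5
One measure = 5 × 60000 / 148 = 300000 / 148 ms
= 2027.0 ms


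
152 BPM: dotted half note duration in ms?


One quarter-note beat = 60000 / BPM = 60000 / 152 ms
Dotted half note = 3 × quarter note
Duration = 3 × 60000 / 152 = 180000 / 152
= 1184.2 ms


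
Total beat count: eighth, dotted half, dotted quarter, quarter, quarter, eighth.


Beat values:
  eighth = 0.5 beats
  dotted half = 3 beats
  dotted quarter = 1.5 beats
  quarter = 1 beat
  quarter = 1 beat
  eighth = 0.5 beats
Sum = 0.5 + 3 + 1.5 + 1 + 1 + 0.5
= 7.5 beats


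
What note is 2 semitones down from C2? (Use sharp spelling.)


Reasoning:
C2: chromatic position 0 in octave 2 → absolute = 2×12 + 0 = 24
Transpose down 2: 24 - 2 = 22
22 = 1×12 + 10 → A# in octave 1
Result = A#1


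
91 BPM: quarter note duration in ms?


One quarter-note beat = 60000 / BPM = 60000 / 91 ms
Duration = 60000 / 91
= 659.3 ms


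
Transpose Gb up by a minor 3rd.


Working:
minor 3rd: 3 letter names, 3 semitones
Letter: G + 2 → B
Pitch: Gb + 3 semitones, spelled as a B → Bbb
= Bbb


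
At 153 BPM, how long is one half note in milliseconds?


Let's work it out.
One quarter-note beat = 60000 / BPM = 60000 / 153 ms
Half note = 2 × quarter note
Duration = 2 × 60000 / 153 = 120000 / 153
= 784.3 ms


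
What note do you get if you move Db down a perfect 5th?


perfect 5th: 5 letter names, 7 semitones
Letter: D - 4 → G
Pitch: Db - 7 semitones, spelled as a G → Gb
= Gb


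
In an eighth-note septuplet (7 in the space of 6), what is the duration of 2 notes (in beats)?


Reasoning:
Septuplet: 7 notes occupy the space of 6 eighth notes
Space = 6 × 1/2 = 3 beats
Each septuplet note = 3 / 7 = 3/7 beats
2 notes = 2 × 3/7 = 6/7
= 6/7 beats


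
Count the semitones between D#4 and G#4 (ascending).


Solution.
Absolute semitone position = octave×12 + chromatic position
D#4: 4×12 + 3 = 51
G#4: 4×12 + 8 = 56
Difference = 56 - 51 = 5
= 5 semitones


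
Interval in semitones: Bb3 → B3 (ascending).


Step by step:
Absolute semitone position = octave×12 + chromatic position
Bb3: 3×12 + 10 = 46
B3: 3×12 + 11 = 47
Difference = 47 - 46 = 1
= 1 semitone


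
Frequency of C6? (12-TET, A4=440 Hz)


Let's work it out.
f = 440 × 2^(n/12) where n = semitones from A4
C6: 15 semitones from A4
f = 440 × 2^(15/12)
f = 1046.50 Hz


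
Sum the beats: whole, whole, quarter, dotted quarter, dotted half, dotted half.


Solution.
Beat values:
  whole = 4 beats
  whole = 4 beats
  quarter = 1 beat
  dotted quarter = 1.5 beats
  dotted half = 3 beats
  dotted half = 3 beats
Sum = 4 + 4 + 1 + 1.5 + 3 + 3
= 16.5 beats


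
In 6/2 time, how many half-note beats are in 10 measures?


Time signature 6/2: the bottom number 2 means the half note gets one count
The top number 6 means 6 half-note beats per measure
Total = 6 × 10 measures
= 60 half-note beats


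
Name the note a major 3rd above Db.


Let's work it out.
A 3rd spans 3 letter names, so from D we land on F
A major 3rd = 4 semitones above Db
Spell F at that pitch: F
= F


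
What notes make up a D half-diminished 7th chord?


Solution.
Half-diminished 7th chord = root + minor 3rd + diminished 5th + minor 7th
Seventh chords stack in thirds, so the letter names are D-F-A-C
Root: D
Minor 3rd above D: F
Diminished 5th above D: Ab
Minor 7th above D: C
Chord = D F Ab C


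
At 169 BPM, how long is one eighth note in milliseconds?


Reasoning:
One quarter-note beat = 60000 / BPM = 60000 / 169 ms
Eighth note = 1/2 × quarter note
Duration = 1/2 × 60000 / 169 = 30000 / 169
= 177.5 ms


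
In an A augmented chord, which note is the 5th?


Augmented triad = root + major 3rd (4 semitones) + augmented 5th (8 semitones)
A triad on A stacks thirds, so the chord tones use letter names A-C-E
Root: A
Major 3rd above A: C#
Augmented 5th above A: E#
The 5th = E#


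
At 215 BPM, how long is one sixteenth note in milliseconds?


Reasoning:
One quarter-note beat = 60000 / BPM = 60000 / 215 ms
Sixteenth note = 1/4 × quarter note
Duration = 1/4 × 60000 / 215 = 15000 / 215
= 69.8 ms


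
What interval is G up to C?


Step by step:
Letter names: G → C spans 4 letter names → a 4th
Semitones: G → C = 5 half-steps
A 4th of 5 semitones is a perfect 4th
= perfect 4th


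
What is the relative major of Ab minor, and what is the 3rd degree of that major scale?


Step by step:
The relative major shares the key signature and is a minor 3rd above the minor tonic
A minor 3rd above Ab is Cb
→ relative major of Ab minor is Cb major
Cb major scale: Cb Db Eb Fb Gb Ab Bb
= Cb major; 3rd degree = Eb


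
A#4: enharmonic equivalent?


Solution.
Enharmonic notes sound the same pitch but are spelled with different letter names
A# and Bb name the same pitch class
= Bb4


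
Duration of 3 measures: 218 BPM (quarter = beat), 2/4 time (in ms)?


Step by step:
Quarter-note beat duration = 60000 / 218 ms
Beats per measure (2/4) = 2
One measure = 2 × 60000 / 218 = 120000 / 218 ms
3 measures = 3 × 120000 / 218 = 360000 / 218
= 1651.4 ms


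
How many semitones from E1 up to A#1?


Let's work it out.
Absolute semitone position = octave×12 + chromatic position
E1: 1×12 + 4 = 16
A#1: 1×12 + 10 = 22
Difference = 22 - 16 = 6
= 6 semitones


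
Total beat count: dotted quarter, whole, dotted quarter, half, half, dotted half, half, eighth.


Working:
Beat values:
  dotted quarter = 1.5 beats
  whole = 4 beats
  dotted quarter = 1.5 beats
  half = 2 beats
  half = 2 beats
  dotted half = 3 beats
  half = 2 beats
  eighth = 0.5 beats
Sum = 1.5 + 4 + 1.5 + 2 + 2 + 3 + 2 + 0.5
= 16.5 beats


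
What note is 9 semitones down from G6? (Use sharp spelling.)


G6: chromatic position 7 in octave 6 → absolute = 6×12 + 7 = 79
Transpose down 9: 79 - 9 = 70
70 = 5×12 + 10 → A# in octave 5
Result = A#5


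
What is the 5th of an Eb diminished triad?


Diminished triad = root + minor 3rd (3 semitones) + diminished 5th (6 semitones)
A triad on Eb stacks thirds, so the chord tones use letter names E-G-B
Root: Eb
Minor 3rd above Eb: Gb
Diminished 5th above Eb: Bbb
The 5th = Bbb


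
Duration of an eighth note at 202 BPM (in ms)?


Solution.
One quarter-note beat = 60000 / BPM = 60000 / 202 ms
Eighth note = 1/2 × quarter note
Duration = 1/2 × 60000 / 202 = 30000 / 202
= 148.5 ms


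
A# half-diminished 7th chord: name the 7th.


Step by step:
Half-diminished 7th chord = root + minor 3rd + diminished 5th + minor 7th
Seventh chords stack in thirds, so the letter names are A-C-E-G
Root: A#
Minor 3rd above A#: C#
Diminished 5th above A#: E
Minor 7th above A#: G#
The 7th = G#
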